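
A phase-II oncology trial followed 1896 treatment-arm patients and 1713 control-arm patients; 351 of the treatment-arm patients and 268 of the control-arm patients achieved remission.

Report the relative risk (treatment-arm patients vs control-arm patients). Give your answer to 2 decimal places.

risk, treatment-arm patients = 351/1896 = 0.1851
risk, control-arm patients = 268/1713 = 0.1565
RR = 0.1851 / 0.1565 = 1.18

RR ≈ 1.18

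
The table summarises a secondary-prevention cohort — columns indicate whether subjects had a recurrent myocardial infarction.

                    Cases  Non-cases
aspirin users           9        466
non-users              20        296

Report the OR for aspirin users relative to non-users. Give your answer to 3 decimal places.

OR = (9 × 296) / (466 × 20) = 2664/9320 ≈ 0.286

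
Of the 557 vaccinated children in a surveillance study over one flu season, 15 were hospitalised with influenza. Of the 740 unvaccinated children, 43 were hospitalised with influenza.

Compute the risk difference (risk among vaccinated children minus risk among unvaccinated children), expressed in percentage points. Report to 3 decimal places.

risk, vaccinated children = 15/557 = 0.02693
risk, unvaccinated children = 43/740 = 0.05811
risk difference = 0.02693 − 0.05811 = -0.03118 → -3.118 percentage points

-3.118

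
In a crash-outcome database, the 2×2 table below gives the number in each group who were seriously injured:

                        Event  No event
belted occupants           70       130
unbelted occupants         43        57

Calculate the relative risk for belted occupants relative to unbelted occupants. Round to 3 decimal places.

RR: 0.814

risk, belted occupants = 70/200 = 0.3500
risk, unbelted occupants = 43/100 = 0.4300
RR = 0.3500 / 0.4300 = 0.814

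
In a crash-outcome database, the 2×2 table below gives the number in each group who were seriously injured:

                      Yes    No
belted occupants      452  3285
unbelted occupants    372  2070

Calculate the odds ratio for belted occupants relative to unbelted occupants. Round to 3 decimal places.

0.766

odds, belted occupants = 452/3285 = 0.1376
odds, unbelted occupants = 372/2070 = 0.1797
OR = 0.1376 / 0.1797 = 0.766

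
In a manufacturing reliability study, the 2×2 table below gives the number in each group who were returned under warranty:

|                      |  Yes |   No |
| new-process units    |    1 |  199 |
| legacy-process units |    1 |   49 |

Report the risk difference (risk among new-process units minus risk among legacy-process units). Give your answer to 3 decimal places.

-0.015

risk, new-process units = 1/200 = 0.00500
risk, legacy-process units = 1/50 = 0.02000
risk difference = 0.00500 − 0.02000 = -0.015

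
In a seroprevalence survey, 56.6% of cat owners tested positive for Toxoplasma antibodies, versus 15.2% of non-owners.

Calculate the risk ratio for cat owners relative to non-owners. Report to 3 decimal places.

RR = 0.5660 / 0.1520 = 3.724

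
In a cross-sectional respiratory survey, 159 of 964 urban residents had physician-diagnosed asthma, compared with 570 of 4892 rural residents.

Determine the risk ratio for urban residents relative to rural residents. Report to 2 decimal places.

risk, urban residents = 159/964 = 0.1649
risk, rural residents = 570/4892 = 0.1165
RR = 0.1649 / 0.1165 = 1.42

RR ≈ 1.42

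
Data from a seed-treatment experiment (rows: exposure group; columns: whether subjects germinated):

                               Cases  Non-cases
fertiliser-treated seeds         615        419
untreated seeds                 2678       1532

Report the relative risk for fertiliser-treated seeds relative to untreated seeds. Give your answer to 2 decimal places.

risk, fertiliser-treated seeds = 615/1034 = 0.5948
risk, untreated seeds = 2678/4210 = 0.6361
RR = 0.5948 / 0.6361 = 0.94

0.94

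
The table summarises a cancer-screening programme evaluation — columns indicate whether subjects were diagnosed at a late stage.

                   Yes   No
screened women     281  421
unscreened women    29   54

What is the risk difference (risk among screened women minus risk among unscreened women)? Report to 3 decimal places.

RD: 0.051

risk, screened women = 281/702 = 0.4003
risk, unscreened women = 29/83 = 0.3494
risk difference = 0.4003 − 0.3494 = 0.051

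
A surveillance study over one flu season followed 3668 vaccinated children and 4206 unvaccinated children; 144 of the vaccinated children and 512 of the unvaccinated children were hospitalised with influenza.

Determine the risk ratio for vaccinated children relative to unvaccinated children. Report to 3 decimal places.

risk, vaccinated children = 144/3668 = 0.03926
risk, unvaccinated children = 512/4206 = 0.12173
RR = 0.03926 / 0.12173 = 0.323

RR: 0.323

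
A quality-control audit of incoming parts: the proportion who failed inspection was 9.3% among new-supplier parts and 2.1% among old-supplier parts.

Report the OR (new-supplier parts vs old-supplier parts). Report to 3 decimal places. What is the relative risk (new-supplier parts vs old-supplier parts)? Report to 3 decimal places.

odds, new-supplier parts = 0.09300/0.90700 = 0.10254
odds, old-supplier parts = 0.02100/0.97900 = 0.02145
OR = 0.10254 / 0.02145 = 4.780
RR = 0.09300 / 0.02100 = 4.429

OR = 4.780; RR = 4.429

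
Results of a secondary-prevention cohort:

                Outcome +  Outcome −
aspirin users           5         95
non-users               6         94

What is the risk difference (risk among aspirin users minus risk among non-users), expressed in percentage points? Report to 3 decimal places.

risk, aspirin users = 5/100 = 0.0500
risk, non-users = 6/100 = 0.0600
risk difference = 0.0500 − 0.0600 = -0.0100 → -1.000 percentage points

RD: -1.000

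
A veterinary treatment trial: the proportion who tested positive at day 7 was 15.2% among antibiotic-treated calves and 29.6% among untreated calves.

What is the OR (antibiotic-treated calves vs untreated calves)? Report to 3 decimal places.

OR: 0.426

odds, antibiotic-treated calves = 0.1520/0.8480 = 0.1792
odds, untreated calves = 0.2960/0.7040 = 0.4205
OR = 0.1792 / 0.4205 = 0.426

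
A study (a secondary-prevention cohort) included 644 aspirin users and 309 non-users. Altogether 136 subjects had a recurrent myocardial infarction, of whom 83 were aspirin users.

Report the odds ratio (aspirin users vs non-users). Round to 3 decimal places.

aspirin users without the outcome: 644 − 83 = 561
non-users with the outcome: 136 − 83 = 53
non-users without the outcome: 309 − 53 = 256
odds, aspirin users = 83/561 = 0.1480
odds, non-users = 53/256 = 0.2070
OR = 0.1480 / 0.2070 = 0.715

0.715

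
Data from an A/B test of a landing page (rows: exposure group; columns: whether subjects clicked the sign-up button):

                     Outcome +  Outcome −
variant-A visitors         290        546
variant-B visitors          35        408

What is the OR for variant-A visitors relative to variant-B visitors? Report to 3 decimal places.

OR = (290 × 408) / (546 × 35) = 118320/19110 ≈ 6.192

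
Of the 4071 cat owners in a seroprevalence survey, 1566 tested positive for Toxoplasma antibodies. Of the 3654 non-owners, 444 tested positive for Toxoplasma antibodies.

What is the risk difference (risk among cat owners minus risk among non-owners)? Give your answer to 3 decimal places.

0.263

risk, cat owners = 1566/4071 = 0.3847
risk, non-owners = 444/3654 = 0.1215
risk difference = 0.3847 − 0.1215 = 0.263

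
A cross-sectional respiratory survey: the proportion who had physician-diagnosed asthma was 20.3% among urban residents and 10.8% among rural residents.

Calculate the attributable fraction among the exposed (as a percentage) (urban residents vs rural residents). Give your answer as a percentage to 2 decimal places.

AR% = (0.2030 − 0.1080) / 0.2030 = 0.4680 → 46.80%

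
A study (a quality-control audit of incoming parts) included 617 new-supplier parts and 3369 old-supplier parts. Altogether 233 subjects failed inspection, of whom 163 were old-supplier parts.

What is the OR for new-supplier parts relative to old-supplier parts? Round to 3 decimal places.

new-supplier parts with the outcome: 233 − 163 = 70
new-supplier parts without the outcome: 617 − 70 = 547
old-supplier parts without the outcome: 3369 − 163 = 3206
odds, new-supplier parts = 70/547 = 0.12797
odds, old-supplier parts = 163/3206 = 0.05084
OR = 0.12797 / 0.05084 = 2.517

OR ≈ 2.517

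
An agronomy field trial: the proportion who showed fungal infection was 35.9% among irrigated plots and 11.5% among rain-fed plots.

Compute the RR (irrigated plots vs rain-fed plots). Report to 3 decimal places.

RR = 0.3590 / 0.1150 = 3.122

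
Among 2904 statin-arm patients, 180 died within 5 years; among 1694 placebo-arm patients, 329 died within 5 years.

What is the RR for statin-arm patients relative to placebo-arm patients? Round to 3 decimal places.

RR = 0.319

risk, statin-arm patients = 180/2904 = 0.0620
risk, placebo-arm patients = 329/1694 = 0.1942
RR = 0.0620 / 0.1942 = 0.319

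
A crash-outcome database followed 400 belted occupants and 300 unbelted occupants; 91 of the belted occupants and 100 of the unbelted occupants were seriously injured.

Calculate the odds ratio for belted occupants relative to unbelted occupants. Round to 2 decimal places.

OR = (91 × 200) / (309 × 100) = 18200/30900 ≈ 0.59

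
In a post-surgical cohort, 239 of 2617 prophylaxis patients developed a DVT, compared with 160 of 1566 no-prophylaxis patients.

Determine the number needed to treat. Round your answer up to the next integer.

risk, prophylaxis patients = 239/2617 = 0.091326
risk, no-prophylaxis patients = 160/1566 = 0.102171
absolute risk difference = 0.010845
1 / 0.010845 = 92.208 → round up → 93

NNT ≈ 93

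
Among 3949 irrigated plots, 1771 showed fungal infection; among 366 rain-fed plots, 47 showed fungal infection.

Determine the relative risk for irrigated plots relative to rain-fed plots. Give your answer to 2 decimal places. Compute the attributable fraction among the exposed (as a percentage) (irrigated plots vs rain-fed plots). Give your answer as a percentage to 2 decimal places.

risk, irrigated plots = 1771/3949 = 0.4485
risk, rain-fed plots = 47/366 = 0.1284
RR = 0.4485 / 0.1284 = 3.49
AR% = (0.4485 − 0.1284) / 0.4485 = 0.7137 → 71.37%

RR = 3.49; AR% = 71.37%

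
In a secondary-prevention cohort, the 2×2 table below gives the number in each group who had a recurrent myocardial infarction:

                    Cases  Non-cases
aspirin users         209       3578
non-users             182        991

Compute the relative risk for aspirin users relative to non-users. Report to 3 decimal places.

risk, aspirin users = 209/3787 = 0.0552
risk, non-users = 182/1173 = 0.1552
RR = 0.0552 / 0.1552 = 0.356

0.356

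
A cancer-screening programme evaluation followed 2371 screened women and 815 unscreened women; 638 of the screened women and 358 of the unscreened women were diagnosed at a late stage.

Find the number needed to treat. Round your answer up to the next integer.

NNT = 6

risk, screened women = 638/2371 = 0.269085
risk, unscreened women = 358/815 = 0.439264
absolute risk difference = 0.170179
1 / 0.170179 = 5.876 → round up → 6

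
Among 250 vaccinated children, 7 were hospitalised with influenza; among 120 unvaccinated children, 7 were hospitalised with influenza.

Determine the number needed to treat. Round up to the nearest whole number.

NNT = 33

risk, vaccinated children = 7/250 = 0.028000
risk, unvaccinated children = 7/120 = 0.058333
absolute risk difference = 0.030333
1 / 0.030333 = 32.967 → round up → 33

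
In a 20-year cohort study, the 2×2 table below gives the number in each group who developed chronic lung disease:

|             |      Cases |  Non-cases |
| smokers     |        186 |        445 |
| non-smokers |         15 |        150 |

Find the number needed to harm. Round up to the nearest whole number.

NNH ≈ 5

risk, smokers = 186/631 = 0.294770
risk, non-smokers = 15/165 = 0.090909
absolute risk difference = 0.203861
1 / 0.203861 = 4.905 → round up → 5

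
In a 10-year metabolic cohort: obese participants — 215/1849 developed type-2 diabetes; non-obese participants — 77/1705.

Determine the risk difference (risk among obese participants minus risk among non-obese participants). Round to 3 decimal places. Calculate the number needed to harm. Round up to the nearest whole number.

RD = 0.071; NNH = 15

risk, obese participants = 215/1849 = 0.11628
risk, non-obese participants = 77/1705 = 0.04516
risk difference = 0.11628 − 0.04516 = 0.071
absolute risk difference = 0.071118
1 / 0.071118 = 14.061 → round up → 15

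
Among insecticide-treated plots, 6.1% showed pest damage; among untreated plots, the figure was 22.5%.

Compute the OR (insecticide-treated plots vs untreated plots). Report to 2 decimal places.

odds, insecticide-treated plots = 0.0610/0.9390 = 0.0650
odds, untreated plots = 0.2250/0.7750 = 0.2903
OR = 0.0650 / 0.2903 = 0.22

OR ≈ 0.22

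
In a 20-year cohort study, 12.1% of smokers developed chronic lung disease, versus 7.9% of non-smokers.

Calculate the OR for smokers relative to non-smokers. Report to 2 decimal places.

odds, smokers = 0.1210/0.8790 = 0.1377
odds, non-smokers = 0.0790/0.9210 = 0.0858
OR = 0.1377 / 0.0858 = 1.60

1.60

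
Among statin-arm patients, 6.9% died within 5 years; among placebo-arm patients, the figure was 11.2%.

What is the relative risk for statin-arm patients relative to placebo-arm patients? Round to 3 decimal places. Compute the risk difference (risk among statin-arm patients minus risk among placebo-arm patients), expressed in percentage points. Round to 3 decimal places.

RR = 0.616; RD = -4.300

RR = 0.0690 / 0.1120 = 0.616
risk difference = 0.0690 − 0.1120 = -0.0430 → -4.300 percentage points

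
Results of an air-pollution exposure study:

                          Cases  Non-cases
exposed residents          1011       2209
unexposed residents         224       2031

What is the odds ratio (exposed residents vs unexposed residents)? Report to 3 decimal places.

odds, exposed residents = 1011/2209 = 0.4577
odds, unexposed residents = 224/2031 = 0.1103
OR = 0.4577 / 0.1103 = 4.150

OR ≈ 4.150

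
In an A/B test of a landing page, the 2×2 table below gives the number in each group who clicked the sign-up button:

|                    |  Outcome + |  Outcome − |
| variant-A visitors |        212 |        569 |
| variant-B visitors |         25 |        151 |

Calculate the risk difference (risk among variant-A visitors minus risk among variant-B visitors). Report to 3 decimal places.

risk, variant-A visitors = 212/781 = 0.2714
risk, variant-B visitors = 25/176 = 0.1420
risk difference = 0.2714 − 0.1420 = 0.129

RD = 0.129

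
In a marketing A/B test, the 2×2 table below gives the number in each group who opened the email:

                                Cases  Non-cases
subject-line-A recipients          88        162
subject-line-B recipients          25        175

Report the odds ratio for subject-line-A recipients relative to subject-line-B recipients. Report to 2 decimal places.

OR = (88 × 175) / (162 × 25) = 15400/4050 ≈ 3.80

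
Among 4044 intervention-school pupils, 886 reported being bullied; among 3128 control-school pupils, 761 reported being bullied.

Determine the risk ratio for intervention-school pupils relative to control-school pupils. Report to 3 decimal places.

risk, intervention-school pupils = 886/4044 = 0.2191
risk, control-school pupils = 761/3128 = 0.2433
RR = 0.2191 / 0.2433 = 0.901

0.901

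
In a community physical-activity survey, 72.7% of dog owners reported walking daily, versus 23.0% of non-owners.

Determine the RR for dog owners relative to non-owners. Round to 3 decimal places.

RR = 0.7270 / 0.2300 = 3.161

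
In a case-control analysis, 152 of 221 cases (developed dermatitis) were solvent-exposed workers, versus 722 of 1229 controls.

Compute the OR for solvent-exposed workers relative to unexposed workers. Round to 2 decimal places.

OR = (152 × 507) / (722 × 69) = 77064/49818 ≈ 1.55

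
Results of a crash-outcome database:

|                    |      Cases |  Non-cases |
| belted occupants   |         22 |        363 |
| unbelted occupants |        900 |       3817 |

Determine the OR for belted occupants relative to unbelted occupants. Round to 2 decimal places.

OR = 0.26

odds, belted occupants = 22/363 = 0.0606
odds, unbelted occupants = 900/3817 = 0.2358
OR = 0.0606 / 0.2358 = 0.26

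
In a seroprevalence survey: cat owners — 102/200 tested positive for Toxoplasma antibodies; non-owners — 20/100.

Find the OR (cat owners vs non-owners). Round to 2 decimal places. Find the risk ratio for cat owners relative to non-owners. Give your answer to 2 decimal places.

OR = 4.16; RR = 2.55

odds, cat owners = 102/98 = 1.0408
odds, non-owners = 20/80 = 0.2500
OR = 1.0408 / 0.2500 = 4.16
risk, cat owners = 102/200 = 0.5100
risk, non-owners = 20/100 = 0.2000
RR = 0.5100 / 0.2000 = 2.55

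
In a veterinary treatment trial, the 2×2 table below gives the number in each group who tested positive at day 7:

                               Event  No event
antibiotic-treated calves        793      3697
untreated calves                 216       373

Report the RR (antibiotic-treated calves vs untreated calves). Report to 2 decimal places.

risk, antibiotic-treated calves = 793/4490 = 0.1766
risk, untreated calves = 216/589 = 0.3667
RR = 0.1766 / 0.3667 = 0.48

RR = 0.48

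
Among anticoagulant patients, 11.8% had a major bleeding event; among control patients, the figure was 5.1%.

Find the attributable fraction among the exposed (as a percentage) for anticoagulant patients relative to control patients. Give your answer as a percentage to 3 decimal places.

AR% = (0.1180 − 0.0510) / 0.1180 = 0.5678 → 56.780%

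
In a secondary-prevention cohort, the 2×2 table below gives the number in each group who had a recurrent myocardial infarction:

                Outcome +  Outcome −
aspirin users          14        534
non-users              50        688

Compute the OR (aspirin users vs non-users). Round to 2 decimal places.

OR = (14 × 688) / (534 × 50) = 9632/26700 ≈ 0.36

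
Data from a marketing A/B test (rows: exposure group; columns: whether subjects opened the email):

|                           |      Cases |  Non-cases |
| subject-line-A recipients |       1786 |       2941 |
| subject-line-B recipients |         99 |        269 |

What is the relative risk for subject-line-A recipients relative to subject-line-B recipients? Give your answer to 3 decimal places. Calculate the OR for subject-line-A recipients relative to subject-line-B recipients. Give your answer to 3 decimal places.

risk, subject-line-A recipients = 1786/4727 = 0.3778
risk, subject-line-B recipients = 99/368 = 0.2690
RR = 0.3778 / 0.2690 = 1.404
odds, subject-line-A recipients = 1786/2941 = 0.6073
odds, subject-line-B recipients = 99/269 = 0.3680
OR = 0.6073 / 0.3680 = 1.650

RR = 1.404; OR = 1.650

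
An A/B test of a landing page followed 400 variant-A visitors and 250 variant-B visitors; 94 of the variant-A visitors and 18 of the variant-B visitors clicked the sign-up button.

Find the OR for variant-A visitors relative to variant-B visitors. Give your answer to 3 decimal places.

odds, variant-A visitors = 94/306 = 0.3072
odds, variant-B visitors = 18/232 = 0.0776
OR = 0.3072 / 0.0776 = 3.959

OR: 3.959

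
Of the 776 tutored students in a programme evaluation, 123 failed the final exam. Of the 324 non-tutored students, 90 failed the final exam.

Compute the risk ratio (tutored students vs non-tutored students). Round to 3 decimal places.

RR = 0.571

risk, tutored students = 123/776 = 0.1585
risk, non-tutored students = 90/324 = 0.2778
RR = 0.1585 / 0.2778 = 0.571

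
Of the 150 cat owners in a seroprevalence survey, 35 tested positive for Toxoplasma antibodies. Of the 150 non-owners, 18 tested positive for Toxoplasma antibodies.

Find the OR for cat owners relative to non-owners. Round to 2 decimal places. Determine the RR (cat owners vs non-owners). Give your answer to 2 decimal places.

OR = 2.23; RR = 1.94

OR = (35 × 132) / (115 × 18) = 4620/2070 ≈ 2.23
risk, cat owners = 35/150 = 0.2333
risk, non-owners = 18/150 = 0.1200
RR = 0.2333 / 0.1200 = 1.94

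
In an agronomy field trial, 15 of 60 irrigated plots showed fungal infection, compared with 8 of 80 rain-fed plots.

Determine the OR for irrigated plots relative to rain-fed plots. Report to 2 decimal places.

odds, irrigated plots = 15/45 = 0.3333
odds, rain-fed plots = 8/72 = 0.1111
OR = 0.3333 / 0.1111 = 3.00

OR = 3.00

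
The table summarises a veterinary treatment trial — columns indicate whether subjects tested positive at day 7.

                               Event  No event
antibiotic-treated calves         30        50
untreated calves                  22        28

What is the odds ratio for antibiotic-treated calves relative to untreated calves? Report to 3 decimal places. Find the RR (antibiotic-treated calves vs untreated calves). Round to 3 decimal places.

OR = (30 × 28) / (50 × 22) = 840/1100 ≈ 0.764
risk, antibiotic-treated calves = 30/80 = 0.3750
risk, untreated calves = 22/50 = 0.4400
RR = 0.3750 / 0.4400 = 0.852

OR = 0.764; RR = 0.852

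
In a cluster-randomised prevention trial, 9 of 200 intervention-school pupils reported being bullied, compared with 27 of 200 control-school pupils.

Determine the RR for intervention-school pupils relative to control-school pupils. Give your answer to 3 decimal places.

RR ≈ 0.333

risk, intervention-school pupils = 9/200 = 0.04500
risk, control-school pupils = 27/200 = 0.13500
RR = 0.04500 / 0.13500 = 0.333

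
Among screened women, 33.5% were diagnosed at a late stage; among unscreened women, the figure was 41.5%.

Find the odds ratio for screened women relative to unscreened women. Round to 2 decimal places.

0.71

odds, screened women = 0.3350/0.6650 = 0.5038
odds, unscreened women = 0.4150/0.5850 = 0.7094
OR = 0.5038 / 0.7094 = 0.71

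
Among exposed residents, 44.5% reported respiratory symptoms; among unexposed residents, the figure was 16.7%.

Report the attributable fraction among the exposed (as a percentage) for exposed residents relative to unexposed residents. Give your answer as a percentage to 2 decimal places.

AR% = (0.4450 − 0.1670) / 0.4450 = 0.6247 → 62.47%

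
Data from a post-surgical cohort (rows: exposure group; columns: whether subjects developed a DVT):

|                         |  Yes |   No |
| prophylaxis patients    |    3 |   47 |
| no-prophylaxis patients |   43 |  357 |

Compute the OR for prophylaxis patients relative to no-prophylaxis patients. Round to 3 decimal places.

OR = (3 × 357) / (47 × 43) = 1071/2021 ≈ 0.530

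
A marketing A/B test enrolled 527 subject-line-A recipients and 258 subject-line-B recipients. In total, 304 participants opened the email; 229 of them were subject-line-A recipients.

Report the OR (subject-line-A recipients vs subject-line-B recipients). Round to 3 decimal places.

subject-line-A recipients without the outcome: 527 − 229 = 298
subject-line-B recipients with the outcome: 304 − 229 = 75
subject-line-B recipients without the outcome: 258 − 75 = 183
OR = (229 × 183) / (298 × 75) = 41907/22350 ≈ 1.875

OR = 1.875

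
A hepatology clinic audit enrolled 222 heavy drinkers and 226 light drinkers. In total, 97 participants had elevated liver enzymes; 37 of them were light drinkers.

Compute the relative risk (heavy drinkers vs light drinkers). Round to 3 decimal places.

heavy drinkers with the outcome: 97 − 37 = 60
heavy drinkers without the outcome: 222 − 60 = 162
light drinkers without the outcome: 226 − 37 = 189
risk, heavy drinkers = 60/222 = 0.2703
risk, light drinkers = 37/226 = 0.1637
RR = 0.2703 / 0.1637 = 1.651

1.651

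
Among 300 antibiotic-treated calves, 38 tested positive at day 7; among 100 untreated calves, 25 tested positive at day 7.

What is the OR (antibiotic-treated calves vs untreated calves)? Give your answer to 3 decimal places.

OR = (38 × 75) / (262 × 25) = 2850/6550 ≈ 0.435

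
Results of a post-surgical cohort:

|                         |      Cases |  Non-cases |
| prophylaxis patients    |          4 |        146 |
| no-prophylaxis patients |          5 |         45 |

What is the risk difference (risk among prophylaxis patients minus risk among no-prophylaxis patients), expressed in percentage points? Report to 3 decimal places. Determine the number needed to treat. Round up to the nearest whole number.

risk, prophylaxis patients = 4/150 = 0.02667
risk, no-prophylaxis patients = 5/50 = 0.10000
risk difference = 0.02667 − 0.10000 = -0.07333 → -7.333 percentage points
absolute risk difference = 0.073333
1 / 0.073333 = 13.636 → round up → 14

RD = -7.333; NNT = 14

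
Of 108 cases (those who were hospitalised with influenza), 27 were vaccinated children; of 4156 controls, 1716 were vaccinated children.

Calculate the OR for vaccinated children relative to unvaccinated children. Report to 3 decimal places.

odds, vaccinated children = 27/1716 = 0.01573
odds, unvaccinated children = 81/2440 = 0.03320
OR = 0.01573 / 0.03320 = 0.474

0.474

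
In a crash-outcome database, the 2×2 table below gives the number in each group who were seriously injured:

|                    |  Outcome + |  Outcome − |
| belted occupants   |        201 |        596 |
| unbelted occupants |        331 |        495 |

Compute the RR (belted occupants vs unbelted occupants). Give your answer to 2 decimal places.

RR ≈ 0.63

risk, belted occupants = 201/797 = 0.2522
risk, unbelted occupants = 331/826 = 0.4007
RR = 0.2522 / 0.4007 = 0.63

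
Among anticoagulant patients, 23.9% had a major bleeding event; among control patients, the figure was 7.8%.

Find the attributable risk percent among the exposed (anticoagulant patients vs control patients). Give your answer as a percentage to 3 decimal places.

AR% = (0.2390 − 0.0780) / 0.2390 = 0.6736 → 67.364%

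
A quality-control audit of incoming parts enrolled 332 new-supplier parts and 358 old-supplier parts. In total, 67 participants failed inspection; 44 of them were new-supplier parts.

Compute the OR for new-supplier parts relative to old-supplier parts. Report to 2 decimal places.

OR: 2.23

new-supplier parts without the outcome: 332 − 44 = 288
old-supplier parts with the outcome: 67 − 44 = 23
old-supplier parts without the outcome: 358 − 23 = 335
OR = (44 × 335) / (288 × 23) = 14740/6624 ≈ 2.23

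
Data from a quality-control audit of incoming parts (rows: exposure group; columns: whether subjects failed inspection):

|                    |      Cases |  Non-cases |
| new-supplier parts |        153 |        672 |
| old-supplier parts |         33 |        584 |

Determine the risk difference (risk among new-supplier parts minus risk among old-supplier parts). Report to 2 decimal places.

risk, new-supplier parts = 153/825 = 0.1855
risk, old-supplier parts = 33/617 = 0.0535
risk difference = 0.1855 − 0.0535 = 0.13

0.13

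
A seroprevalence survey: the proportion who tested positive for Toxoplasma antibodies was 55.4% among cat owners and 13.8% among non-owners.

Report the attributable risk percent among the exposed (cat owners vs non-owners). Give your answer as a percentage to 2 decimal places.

AR% = (0.5540 − 0.1380) / 0.5540 = 0.7509 → 75.09%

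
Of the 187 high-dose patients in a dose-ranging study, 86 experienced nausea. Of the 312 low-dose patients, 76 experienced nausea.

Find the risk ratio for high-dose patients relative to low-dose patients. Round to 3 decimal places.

RR = 1.888

risk, high-dose patients = 86/187 = 0.4599
risk, low-dose patients = 76/312 = 0.2436
RR = 0.4599 / 0.2436 = 1.888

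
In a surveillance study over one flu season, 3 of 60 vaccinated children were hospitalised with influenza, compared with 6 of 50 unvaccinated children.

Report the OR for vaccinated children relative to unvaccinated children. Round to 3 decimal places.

odds, vaccinated children = 3/57 = 0.0526
odds, unvaccinated children = 6/44 = 0.1364
OR = 0.0526 / 0.1364 = 0.386

OR = 0.386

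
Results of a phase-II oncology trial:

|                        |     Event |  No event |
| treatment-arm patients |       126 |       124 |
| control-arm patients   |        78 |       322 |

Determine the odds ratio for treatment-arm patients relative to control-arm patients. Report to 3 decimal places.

odds, treatment-arm patients = 126/124 = 1.0161
odds, control-arm patients = 78/322 = 0.2422
OR = 1.0161 / 0.2422 = 4.195

4.195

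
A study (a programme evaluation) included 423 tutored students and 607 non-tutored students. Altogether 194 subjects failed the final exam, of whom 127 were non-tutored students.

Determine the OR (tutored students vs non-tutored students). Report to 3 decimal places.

0.711

tutored students with the outcome: 194 − 127 = 67
tutored students without the outcome: 423 − 67 = 356
non-tutored students without the outcome: 607 − 127 = 480
odds, tutored students = 67/356 = 0.1882
odds, non-tutored students = 127/480 = 0.2646
OR = 0.1882 / 0.2646 = 0.711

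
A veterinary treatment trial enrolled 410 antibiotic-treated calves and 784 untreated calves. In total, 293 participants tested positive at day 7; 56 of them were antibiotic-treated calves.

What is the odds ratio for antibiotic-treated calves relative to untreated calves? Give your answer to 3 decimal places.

OR: 0.365

antibiotic-treated calves without the outcome: 410 − 56 = 354
untreated calves with the outcome: 293 − 56 = 237
untreated calves without the outcome: 784 − 237 = 547
OR = (56 × 547) / (354 × 237) = 30632/83898 ≈ 0.365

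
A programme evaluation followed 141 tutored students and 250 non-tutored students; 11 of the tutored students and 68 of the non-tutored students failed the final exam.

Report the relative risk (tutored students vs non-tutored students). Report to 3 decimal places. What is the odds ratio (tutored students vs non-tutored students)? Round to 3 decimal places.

RR = 0.287; OR = 0.226

risk, tutored students = 11/141 = 0.0780
risk, non-tutored students = 68/250 = 0.2720
RR = 0.0780 / 0.2720 = 0.287
OR = (11 × 182) / (130 × 68) = 2002/8840 ≈ 0.226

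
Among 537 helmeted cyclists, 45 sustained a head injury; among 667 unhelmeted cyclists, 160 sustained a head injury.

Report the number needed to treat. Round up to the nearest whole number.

risk, helmeted cyclists = 45/537 = 0.083799
risk, unhelmeted cyclists = 160/667 = 0.239880
absolute risk difference = 0.156081
1 / 0.156081 = 6.407 → round up → 7

NNT ≈ 7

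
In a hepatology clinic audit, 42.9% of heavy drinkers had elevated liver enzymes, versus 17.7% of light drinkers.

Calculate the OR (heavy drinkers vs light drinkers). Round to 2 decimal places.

odds, heavy drinkers = 0.4290/0.5710 = 0.7513
odds, light drinkers = 0.1770/0.8230 = 0.2151
OR = 0.7513 / 0.2151 = 3.49

OR: 3.49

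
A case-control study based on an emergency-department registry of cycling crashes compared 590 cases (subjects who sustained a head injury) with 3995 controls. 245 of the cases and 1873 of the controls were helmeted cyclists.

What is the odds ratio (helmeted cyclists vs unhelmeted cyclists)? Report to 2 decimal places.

odds, helmeted cyclists = 245/1873 = 0.1308
odds, unhelmeted cyclists = 345/2122 = 0.1626
OR = 0.1308 / 0.1626 = 0.80

0.80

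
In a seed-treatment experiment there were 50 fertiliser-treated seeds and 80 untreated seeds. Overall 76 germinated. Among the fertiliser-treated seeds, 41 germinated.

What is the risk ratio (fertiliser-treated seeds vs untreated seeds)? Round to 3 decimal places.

RR: 1.874

fertiliser-treated seeds without the outcome: 50 − 41 = 9
untreated seeds with the outcome: 76 − 41 = 35
untreated seeds without the outcome: 80 − 35 = 45
risk, fertiliser-treated seeds = 41/50 = 0.8200
risk, untreated seeds = 35/80 = 0.4375
RR = 0.8200 / 0.4375 = 1.874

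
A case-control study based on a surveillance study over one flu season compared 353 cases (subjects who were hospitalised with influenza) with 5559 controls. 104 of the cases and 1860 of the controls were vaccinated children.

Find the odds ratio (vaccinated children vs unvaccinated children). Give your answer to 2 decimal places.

odds, vaccinated children = 104/1860 = 0.0559
odds, unvaccinated children = 249/3699 = 0.0673
OR = 0.0559 / 0.0673 = 0.83

0.83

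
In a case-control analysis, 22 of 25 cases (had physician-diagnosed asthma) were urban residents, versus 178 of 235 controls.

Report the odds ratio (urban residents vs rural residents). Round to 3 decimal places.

OR = (22 × 57) / (178 × 3) = 1254/534 ≈ 2.348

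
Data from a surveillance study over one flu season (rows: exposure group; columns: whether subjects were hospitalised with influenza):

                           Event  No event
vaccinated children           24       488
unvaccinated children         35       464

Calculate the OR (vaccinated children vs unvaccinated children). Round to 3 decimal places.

odds, vaccinated children = 24/488 = 0.04918
odds, unvaccinated children = 35/464 = 0.07543
OR = 0.04918 / 0.07543 = 0.652

0.652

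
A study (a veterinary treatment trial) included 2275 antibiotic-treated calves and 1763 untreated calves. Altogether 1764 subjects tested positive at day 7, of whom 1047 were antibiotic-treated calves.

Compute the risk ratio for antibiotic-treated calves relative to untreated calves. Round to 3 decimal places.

RR: 1.132

antibiotic-treated calves without the outcome: 2275 − 1047 = 1228
untreated calves with the outcome: 1764 − 1047 = 717
untreated calves without the outcome: 1763 − 717 = 1046
risk, antibiotic-treated calves = 1047/2275 = 0.4602
risk, untreated calves = 717/1763 = 0.4067
RR = 0.4602 / 0.4067 = 1.132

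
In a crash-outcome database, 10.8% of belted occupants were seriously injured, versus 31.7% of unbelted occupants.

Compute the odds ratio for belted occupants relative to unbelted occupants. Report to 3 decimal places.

OR ≈ 0.261

odds, belted occupants = 0.1080/0.8920 = 0.1211
odds, unbelted occupants = 0.3170/0.6830 = 0.4641
OR = 0.1211 / 0.4641 = 0.261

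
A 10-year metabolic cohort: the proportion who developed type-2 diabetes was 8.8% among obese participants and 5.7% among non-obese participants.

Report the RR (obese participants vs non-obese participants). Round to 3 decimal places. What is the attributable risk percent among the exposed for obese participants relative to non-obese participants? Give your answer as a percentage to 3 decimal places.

RR = 0.0880 / 0.0570 = 1.544
AR% = (0.0880 − 0.0570) / 0.0880 = 0.3523 → 35.227%

RR = 1.544; AR% = 35.227%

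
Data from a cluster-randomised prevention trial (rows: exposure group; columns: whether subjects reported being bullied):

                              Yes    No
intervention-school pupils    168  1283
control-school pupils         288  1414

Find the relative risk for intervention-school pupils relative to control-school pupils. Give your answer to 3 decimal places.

0.684

risk, intervention-school pupils = 168/1451 = 0.1158
risk, control-school pupils = 288/1702 = 0.1692
RR = 0.1158 / 0.1692 = 0.684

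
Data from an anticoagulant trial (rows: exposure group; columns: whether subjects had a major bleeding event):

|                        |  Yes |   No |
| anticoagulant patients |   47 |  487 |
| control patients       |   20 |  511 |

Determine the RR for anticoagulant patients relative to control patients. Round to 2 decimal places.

risk, anticoagulant patients = 47/534 = 0.08801
risk, control patients = 20/531 = 0.03766
RR = 0.08801 / 0.03766 = 2.34

2.34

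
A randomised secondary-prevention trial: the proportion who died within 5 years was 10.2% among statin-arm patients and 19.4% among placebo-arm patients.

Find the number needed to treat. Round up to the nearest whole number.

NNT: 11

absolute risk difference = 0.092000
1 / 0.092000 = 10.870 → round up → 11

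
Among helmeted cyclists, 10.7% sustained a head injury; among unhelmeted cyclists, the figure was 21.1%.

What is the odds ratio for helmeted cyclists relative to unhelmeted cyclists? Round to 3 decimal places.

odds, helmeted cyclists = 0.1070/0.8930 = 0.1198
odds, unhelmeted cyclists = 0.2110/0.7890 = 0.2674
OR = 0.1198 / 0.2674 = 0.448

0.448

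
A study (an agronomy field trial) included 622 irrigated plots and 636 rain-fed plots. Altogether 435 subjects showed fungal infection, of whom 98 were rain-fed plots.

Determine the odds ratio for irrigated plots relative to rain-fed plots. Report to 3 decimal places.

irrigated plots with the outcome: 435 − 98 = 337
irrigated plots without the outcome: 622 − 337 = 285
rain-fed plots without the outcome: 636 − 98 = 538
OR = (337 × 538) / (285 × 98) = 181306/27930 ≈ 6.491

OR: 6.491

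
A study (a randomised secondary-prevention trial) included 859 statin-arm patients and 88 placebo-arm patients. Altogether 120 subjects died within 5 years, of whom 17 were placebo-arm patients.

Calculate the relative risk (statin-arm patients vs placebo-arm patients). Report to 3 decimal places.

0.621

statin-arm patients with the outcome: 120 − 17 = 103
statin-arm patients without the outcome: 859 − 103 = 756
placebo-arm patients without the outcome: 88 − 17 = 71
risk, statin-arm patients = 103/859 = 0.1199
risk, placebo-arm patients = 17/88 = 0.1932
RR = 0.1199 / 0.1932 = 0.621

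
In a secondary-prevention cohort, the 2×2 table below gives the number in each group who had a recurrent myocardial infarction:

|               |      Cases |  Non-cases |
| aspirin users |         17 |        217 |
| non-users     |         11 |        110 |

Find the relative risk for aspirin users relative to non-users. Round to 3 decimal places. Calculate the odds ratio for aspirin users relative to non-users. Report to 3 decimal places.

RR = 0.799; OR = 0.783

risk, aspirin users = 17/234 = 0.0726
risk, non-users = 11/121 = 0.0909
RR = 0.0726 / 0.0909 = 0.799
odds, aspirin users = 17/217 = 0.0783
odds, non-users = 11/110 = 0.1000
OR = 0.0783 / 0.1000 = 0.783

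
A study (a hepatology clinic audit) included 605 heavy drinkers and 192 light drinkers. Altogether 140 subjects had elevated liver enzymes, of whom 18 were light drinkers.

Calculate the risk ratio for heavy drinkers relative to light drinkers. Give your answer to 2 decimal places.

2.15

heavy drinkers with the outcome: 140 − 18 = 122
heavy drinkers without the outcome: 605 − 122 = 483
light drinkers without the outcome: 192 − 18 = 174
risk, heavy drinkers = 122/605 = 0.2017
risk, light drinkers = 18/192 = 0.0938
RR = 0.2017 / 0.0938 = 2.15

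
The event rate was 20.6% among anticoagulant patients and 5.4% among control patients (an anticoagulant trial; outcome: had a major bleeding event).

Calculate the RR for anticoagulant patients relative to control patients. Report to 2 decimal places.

RR = 0.2060 / 0.0540 = 3.81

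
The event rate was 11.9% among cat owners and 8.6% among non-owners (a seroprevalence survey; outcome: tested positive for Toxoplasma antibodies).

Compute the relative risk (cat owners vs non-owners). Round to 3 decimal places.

RR = 0.1190 / 0.0860 = 1.384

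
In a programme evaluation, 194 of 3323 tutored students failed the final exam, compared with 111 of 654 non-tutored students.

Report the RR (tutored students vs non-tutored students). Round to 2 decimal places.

0.34

risk, tutored students = 194/3323 = 0.0584
risk, non-tutored students = 111/654 = 0.1697
RR = 0.0584 / 0.1697 = 0.34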